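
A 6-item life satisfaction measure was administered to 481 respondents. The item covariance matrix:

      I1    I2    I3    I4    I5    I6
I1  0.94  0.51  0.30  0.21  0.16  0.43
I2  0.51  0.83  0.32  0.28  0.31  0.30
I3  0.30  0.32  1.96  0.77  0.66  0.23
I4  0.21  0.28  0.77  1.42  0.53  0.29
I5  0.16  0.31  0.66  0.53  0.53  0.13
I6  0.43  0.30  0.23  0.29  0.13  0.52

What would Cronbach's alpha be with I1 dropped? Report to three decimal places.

α = 0.740

Remaining items: I2, I3, I4, I5, I6 (k = 5).
Σσᵢ² = 0.83 + 1.96 + 1.42 + 0.53 + 0.52 = 5.26
σ²_T = 5.26 + 2 × 3.82 = 12.90
α (item deleted) = (5/4)·(1 − 5.26/12.90) = 0.740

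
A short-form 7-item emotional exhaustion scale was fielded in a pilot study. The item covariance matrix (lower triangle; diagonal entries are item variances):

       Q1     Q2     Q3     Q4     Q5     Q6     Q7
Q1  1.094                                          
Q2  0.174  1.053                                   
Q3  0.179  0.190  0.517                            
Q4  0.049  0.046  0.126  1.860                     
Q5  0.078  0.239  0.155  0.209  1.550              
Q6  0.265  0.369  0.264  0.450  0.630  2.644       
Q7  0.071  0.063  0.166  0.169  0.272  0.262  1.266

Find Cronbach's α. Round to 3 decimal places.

sum of item variances = 1.094 + 1.053 + 0.517 + 1.860 + 1.550 + 2.644 + 1.266 = 9.984
Sum of the distinct covariances = 4.426
Var(T) = 9.984 + 2 × 4.426 = 18.836
α = (k/(k−1))·(1 − sum of item variances/Var(T)) = (7/6)·(1 − 9.984/18.836) = 0.548

Cronbach's α = 0.548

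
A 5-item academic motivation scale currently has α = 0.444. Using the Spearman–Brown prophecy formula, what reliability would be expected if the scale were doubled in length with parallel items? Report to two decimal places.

predicted reliability = 0.61

Length factor m = 2
α' = m·α / (1 + (m−1)·α)
   = 2 × 0.444 / (1 + (2 − 1) × 0.444)
   = 0.8880 / 1.4440 = 0.61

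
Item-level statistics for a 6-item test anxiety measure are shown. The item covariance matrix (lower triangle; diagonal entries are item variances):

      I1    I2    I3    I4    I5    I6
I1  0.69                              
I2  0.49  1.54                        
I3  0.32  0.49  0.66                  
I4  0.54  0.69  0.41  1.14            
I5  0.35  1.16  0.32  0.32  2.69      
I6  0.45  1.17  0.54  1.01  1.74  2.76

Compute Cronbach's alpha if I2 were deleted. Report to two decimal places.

Remaining items: I1, I3, I4, I5, I6 (k = 5).
Σσ²ᵢ = 0.69 + 0.66 + 1.14 + 2.69 + 2.76 = 7.94
σ²_T = 7.94 + 2 × 6.00 = 19.94
α (item deleted) = (5/4)·(1 − 7.94/19.94) = 0.75

α = 0.75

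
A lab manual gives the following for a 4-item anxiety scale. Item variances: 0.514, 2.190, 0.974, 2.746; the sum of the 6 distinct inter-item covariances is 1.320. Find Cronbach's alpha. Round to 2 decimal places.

sum of item variances = 0.514 + 2.190 + 0.974 + 2.746 = 6.424
Sum of distinct covariances = 1.320
σ²_total = sum of item variances + 2·Σcov = 6.424 + 2 × 1.320 = 9.064
α = (4/3)·(1 − 6.424/9.064) = 0.39

α = 0.39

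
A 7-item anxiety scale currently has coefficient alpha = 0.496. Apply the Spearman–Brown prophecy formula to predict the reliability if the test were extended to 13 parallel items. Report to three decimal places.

Length factor m = 13/7 = 1.8571
α' = m·α / (1 + (m−1)·α)
   = 13/7 × 0.496 / (1 + (13/7 − 1) × 0.496)
   = 0.9211 / 1.4251 = 0.646

predicted reliability = 0.646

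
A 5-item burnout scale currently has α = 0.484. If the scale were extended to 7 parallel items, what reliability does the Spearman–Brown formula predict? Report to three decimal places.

Length factor m = 7/5 = 1.4000
α' = m·α / (1 + (m−1)·α)
   = 7/5 × 0.484 / (1 + (7/5 − 1) × 0.484)
   = 0.6776 / 1.1936 = 0.568

predicted reliability = 0.568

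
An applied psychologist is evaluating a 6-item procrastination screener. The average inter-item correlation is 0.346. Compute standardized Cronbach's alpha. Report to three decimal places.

standardized Cronbach's alpha = 0.760

Standardized α = k·r̄ / (1 + (k−1)·r̄) = 6 × 0.346 / (1 + 5 × 0.346)
  = 2.0760 / 2.7300 = 0.760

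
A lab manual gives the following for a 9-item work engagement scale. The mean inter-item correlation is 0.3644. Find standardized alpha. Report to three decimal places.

standardized alpha = 0.838

Standardized α = k·r̄ / (1 + (k−1)·r̄) = 9 × 0.3644 / (1 + 8 × 0.3644)
  = 3.2796 / 3.9152 = 0.838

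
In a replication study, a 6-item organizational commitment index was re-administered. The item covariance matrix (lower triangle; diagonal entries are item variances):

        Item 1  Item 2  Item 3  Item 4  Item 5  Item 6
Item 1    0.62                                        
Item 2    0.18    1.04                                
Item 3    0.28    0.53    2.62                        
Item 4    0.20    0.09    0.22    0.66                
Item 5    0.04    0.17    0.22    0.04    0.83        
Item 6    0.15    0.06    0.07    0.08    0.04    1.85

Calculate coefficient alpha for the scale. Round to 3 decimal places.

coefficient alpha = 0.460

sum of item variances = 0.62 + 1.04 + 2.62 + 0.66 + 0.83 + 1.85 = 7.62
Sum of off-diagonal covariances = 2.37
total variance = 7.62 + 2 × 2.37 = 12.36
α = (k/(k−1))·(1 − sum of item variances/total variance) = (6/5)·(1 − 7.62/12.36) = 0.460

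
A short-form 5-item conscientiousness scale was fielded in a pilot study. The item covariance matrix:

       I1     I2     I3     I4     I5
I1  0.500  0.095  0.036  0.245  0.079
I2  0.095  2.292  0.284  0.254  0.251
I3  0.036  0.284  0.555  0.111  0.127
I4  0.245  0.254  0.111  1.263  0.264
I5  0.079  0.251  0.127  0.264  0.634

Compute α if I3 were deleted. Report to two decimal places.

α = 0.45

Remaining items: I1, I2, I4, I5 (k = 4).
sum of item variances = 0.500 + 2.292 + 1.263 + 0.634 = 4.689
σ²_T = 4.689 + 2 × 1.188 = 7.065
α (item deleted) = (4/3)·(1 − 4.689/7.065) = 0.45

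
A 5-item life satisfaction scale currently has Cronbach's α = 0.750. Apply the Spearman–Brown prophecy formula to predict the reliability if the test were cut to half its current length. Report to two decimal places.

predicted reliability = 0.60

Length factor m = 1/2
α' = m·α / (1 − (1−m)·α)
   = 1/2 × 0.750 / (1 − (1 − 1/2) × 0.750)
   = 0.3750 / 0.6250 = 0.60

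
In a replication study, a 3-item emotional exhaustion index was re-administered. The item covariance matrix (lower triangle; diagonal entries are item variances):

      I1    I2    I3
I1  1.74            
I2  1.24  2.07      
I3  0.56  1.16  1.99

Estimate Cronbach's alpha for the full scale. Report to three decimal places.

Cronbach's alpha = 0.758

Σσ²ᵢ = 1.74 + 2.07 + 1.99 = 5.80
Σ_{i<j} σ_ij = 2.96
Var(T) = 5.80 + 2 × 2.96 = 11.72
α = (k/(k−1))·(1 − Σσ²ᵢ/Var(T)) = (3/2)·(1 − 5.80/11.72) = 0.758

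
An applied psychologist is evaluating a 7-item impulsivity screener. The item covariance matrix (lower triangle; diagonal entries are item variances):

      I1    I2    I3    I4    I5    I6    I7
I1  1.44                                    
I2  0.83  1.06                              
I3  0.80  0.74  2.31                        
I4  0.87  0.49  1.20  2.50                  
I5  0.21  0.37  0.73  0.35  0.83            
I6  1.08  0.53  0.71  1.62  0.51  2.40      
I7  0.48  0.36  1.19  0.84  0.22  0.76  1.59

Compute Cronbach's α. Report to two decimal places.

ΣVar(i) = 1.44 + 1.06 + 2.31 + 2.50 + 0.83 + 2.40 + 1.59 = 12.13
Sum of the distinct covariances = 14.89
σ²_total = 12.13 + 2 × 14.89 = 41.91
α = (k/(k−1))·(1 − ΣVar(i)/σ²_total) = (7/6)·(1 − 12.13/41.91) = 0.83

Cronbach's α = 0.83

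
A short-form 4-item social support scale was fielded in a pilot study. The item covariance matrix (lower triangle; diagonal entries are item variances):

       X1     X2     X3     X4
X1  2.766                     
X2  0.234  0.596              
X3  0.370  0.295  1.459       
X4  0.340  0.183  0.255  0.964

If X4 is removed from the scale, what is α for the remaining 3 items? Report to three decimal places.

α = 0.407

Remaining items: X1, X2, X3 (k = 3).
sum of item variances = 2.766 + 0.596 + 1.459 = 4.821
σ²_T = 4.821 + 2 × 0.899 = 6.619
α (item deleted) = (3/2)·(1 − 4.821/6.619) = 0.407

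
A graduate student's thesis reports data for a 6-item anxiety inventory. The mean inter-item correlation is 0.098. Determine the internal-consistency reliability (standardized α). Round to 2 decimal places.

Standardized α = k·r̄ / (1 + (k−1)·r̄) = 6 × 0.098 / (1 + 5 × 0.098)
  = 0.5880 / 1.4900 = 0.39

α = 0.39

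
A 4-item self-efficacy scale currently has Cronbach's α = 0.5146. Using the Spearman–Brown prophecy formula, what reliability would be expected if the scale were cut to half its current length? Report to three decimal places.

predicted reliability = 0.346

Length factor m = 1/2
α' = m·α / (1 − (1−m)·α)
   = 1/2 × 0.5146 / (1 − (1 − 1/2) × 0.5146)
   = 0.2573 / 0.7427 = 0.346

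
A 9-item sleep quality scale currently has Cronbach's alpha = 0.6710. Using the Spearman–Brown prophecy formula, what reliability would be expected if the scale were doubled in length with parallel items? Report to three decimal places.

predicted reliability = 0.803

Length factor m = 2
α' = m·α / (1 + (m−1)·α)
   = 2 × 0.6710 / (1 + (2 − 1) × 0.6710)
   = 1.3420 / 1.6710 = 0.803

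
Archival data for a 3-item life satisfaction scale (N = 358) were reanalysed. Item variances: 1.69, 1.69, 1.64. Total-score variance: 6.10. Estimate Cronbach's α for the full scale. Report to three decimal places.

sum of item variances = 1.69 + 1.69 + 1.64 = 5.02
α = (k/(k−1))·(1 − sum of item variances/σ²_total) = (3/2)·(1 − 5.02/6.10) = 0.266

α = 0.266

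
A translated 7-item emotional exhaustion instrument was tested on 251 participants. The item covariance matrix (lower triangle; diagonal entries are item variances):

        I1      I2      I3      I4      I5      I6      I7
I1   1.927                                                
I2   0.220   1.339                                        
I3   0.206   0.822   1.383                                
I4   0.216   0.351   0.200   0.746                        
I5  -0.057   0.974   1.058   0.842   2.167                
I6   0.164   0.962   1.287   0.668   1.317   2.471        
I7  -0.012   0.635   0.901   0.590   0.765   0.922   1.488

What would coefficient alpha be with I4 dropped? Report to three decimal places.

Remaining items: I1, I2, I3, I5, I6, I7 (k = 6).
Σσ²ᵢ = 1.927 + 1.339 + 1.383 + 2.167 + 2.471 + 1.488 = 10.775
σ²_total = 10.775 + 2 × 10.164 = 31.103
α (item deleted) = (6/5)·(1 − 10.775/31.103) = 0.784

α = 0.784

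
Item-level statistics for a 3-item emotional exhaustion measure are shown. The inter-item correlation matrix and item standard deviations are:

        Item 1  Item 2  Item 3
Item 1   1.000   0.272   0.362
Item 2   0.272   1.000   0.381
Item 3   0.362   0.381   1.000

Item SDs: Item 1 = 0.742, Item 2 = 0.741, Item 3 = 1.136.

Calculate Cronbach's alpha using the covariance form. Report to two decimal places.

Cronbach's alpha = 0.59

Σσ²ᵢ = 0.742² + 0.741² + 1.136² = 2.3901
Covariances σ_ij = r_ij · s_i · s_j:
  σ(Item 1,Item 2) = 0.272 × 0.742 × 0.741 = 0.1496
  σ(Item 1,Item 3) = 0.362 × 0.742 × 1.136 = 0.3051
  σ(Item 2,Item 3) = 0.381 × 0.741 × 1.136 = 0.3207
σ²_T = Σσ²ᵢ + 2·Σσ_ij = 2.3901 + 2 × 0.7754 = 3.9409
α = (3/2)·(1 − 2.3901/3.9409) = 0.59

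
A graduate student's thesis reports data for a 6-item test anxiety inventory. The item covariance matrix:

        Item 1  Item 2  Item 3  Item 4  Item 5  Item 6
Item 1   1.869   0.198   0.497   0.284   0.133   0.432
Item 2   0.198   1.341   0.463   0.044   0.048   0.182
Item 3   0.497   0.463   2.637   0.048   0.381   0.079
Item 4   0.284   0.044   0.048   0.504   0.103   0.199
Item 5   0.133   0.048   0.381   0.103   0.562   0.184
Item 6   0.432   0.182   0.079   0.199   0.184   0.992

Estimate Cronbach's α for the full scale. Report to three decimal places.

Σσᵢ² = 1.869 + 1.341 + 2.637 + 0.504 + 0.562 + 0.992 = 7.905
Sum of off-diagonal covariances = 3.275
Var(T) = 7.905 + 2 × 3.275 = 14.455
α = (k/(k−1))·(1 − Σσᵢ²/Var(T)) = (6/5)·(1 − 7.905/14.455) = 0.544

Cronbach's α = 0.544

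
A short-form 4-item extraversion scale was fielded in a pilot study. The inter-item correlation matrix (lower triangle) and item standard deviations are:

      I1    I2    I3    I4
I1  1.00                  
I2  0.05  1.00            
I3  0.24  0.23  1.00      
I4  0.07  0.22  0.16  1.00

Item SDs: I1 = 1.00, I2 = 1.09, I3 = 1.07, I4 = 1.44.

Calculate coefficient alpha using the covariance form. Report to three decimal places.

Σσ²ᵢ = 1.00² + 1.09² + 1.07² + 1.44² = 5.4066
Covariances σ_ij = r_ij · s_i · s_j:
  σ(I1,I2) = 0.05 × 1.00 × 1.09 = 0.0545
  σ(I1,I3) = 0.24 × 1.00 × 1.07 = 0.2568
  σ(I1,I4) = 0.07 × 1.00 × 1.44 = 0.1008
  σ(I2,I3) = 0.23 × 1.09 × 1.07 = 0.2682
  σ(I2,I4) = 0.22 × 1.09 × 1.44 = 0.3453
  σ(I3,I4) = 0.16 × 1.07 × 1.44 = 0.2465
σ²_T = Σσ²ᵢ + 2·Σσ_ij = 5.4066 + 2 × 1.2721 = 7.9508
α = (4/3)·(1 − 5.4066/7.9508) = 0.427

coefficient alpha = 0.427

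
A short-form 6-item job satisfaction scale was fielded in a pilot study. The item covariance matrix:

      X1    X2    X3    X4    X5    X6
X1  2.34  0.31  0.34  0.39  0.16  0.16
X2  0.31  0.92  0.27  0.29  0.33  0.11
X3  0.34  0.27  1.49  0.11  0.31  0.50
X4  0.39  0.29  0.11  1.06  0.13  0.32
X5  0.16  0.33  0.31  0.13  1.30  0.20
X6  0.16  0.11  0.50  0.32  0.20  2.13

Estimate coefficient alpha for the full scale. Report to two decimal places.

coefficient alpha = 0.55

ΣVar(i) = 2.34 + 0.92 + 1.49 + 1.06 + 1.30 + 2.13 = 9.24
Sum of off-diagonal covariances = 3.93
total variance = 9.24 + 2 × 3.93 = 17.10
α = (k/(k−1))·(1 − ΣVar(i)/total variance) = (6/5)·(1 − 9.24/17.10) = 0.55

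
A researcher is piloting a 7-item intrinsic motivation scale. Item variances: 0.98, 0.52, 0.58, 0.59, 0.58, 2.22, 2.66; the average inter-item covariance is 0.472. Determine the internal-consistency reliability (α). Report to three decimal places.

Σσ²ᵢ = 0.98 + 0.52 + 0.58 + 0.59 + 0.58 + 2.22 + 2.66 = 8.13
Sum of the 21 distinct covariances = 21 × 0.472 = 9.912
total variance = Σσ²ᵢ + 2·Σcov = 8.13 + 2 × 9.912 = 27.954
α = (7/6)·(1 − 8.13/27.954) = 0.827

α = 0.827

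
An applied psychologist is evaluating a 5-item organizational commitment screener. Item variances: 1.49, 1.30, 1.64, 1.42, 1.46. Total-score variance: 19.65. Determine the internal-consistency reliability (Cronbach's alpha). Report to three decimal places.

Σσ²ᵢ = 1.49 + 1.30 + 1.64 + 1.42 + 1.46 = 7.31
α = (k/(k−1))·(1 − Σσ²ᵢ/total variance) = (5/4)·(1 − 7.31/19.65) = 0.785

Cronbach's alpha = 0.785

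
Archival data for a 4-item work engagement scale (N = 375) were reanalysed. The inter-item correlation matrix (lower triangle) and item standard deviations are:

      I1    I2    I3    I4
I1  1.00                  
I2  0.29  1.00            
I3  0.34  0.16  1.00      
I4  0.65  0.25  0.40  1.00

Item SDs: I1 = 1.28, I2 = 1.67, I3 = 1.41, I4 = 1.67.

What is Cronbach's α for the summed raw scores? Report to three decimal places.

Cronbach's α = 0.669

Σσ²ᵢ = 1.28² + 1.67² + 1.41² + 1.67² = 9.2043
Covariances σ_ij = r_ij · s_i · s_j:
  σ(I1,I2) = 0.29 × 1.28 × 1.67 = 0.6199
  σ(I1,I3) = 0.34 × 1.28 × 1.41 = 0.6136
  σ(I1,I4) = 0.65 × 1.28 × 1.67 = 1.3894
  σ(I2,I3) = 0.16 × 1.67 × 1.41 = 0.3768
  σ(I2,I4) = 0.25 × 1.67 × 1.67 = 0.6972
  σ(I3,I4) = 0.40 × 1.41 × 1.67 = 0.9419
σ²_T = Σσ²ᵢ + 2·Σσ_ij = 9.2043 + 2 × 4.6388 = 18.4819
α = (4/3)·(1 − 9.2043/18.4819) = 0.669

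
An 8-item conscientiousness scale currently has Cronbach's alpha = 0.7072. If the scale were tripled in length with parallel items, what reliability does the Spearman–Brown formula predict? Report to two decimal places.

Length factor m = 3
α' = m·α / (1 + (m−1)·α)
   = 3 × 0.7072 / (1 + (3 − 1) × 0.7072)
   = 2.1216 / 2.4144 = 0.88

predicted reliability = 0.88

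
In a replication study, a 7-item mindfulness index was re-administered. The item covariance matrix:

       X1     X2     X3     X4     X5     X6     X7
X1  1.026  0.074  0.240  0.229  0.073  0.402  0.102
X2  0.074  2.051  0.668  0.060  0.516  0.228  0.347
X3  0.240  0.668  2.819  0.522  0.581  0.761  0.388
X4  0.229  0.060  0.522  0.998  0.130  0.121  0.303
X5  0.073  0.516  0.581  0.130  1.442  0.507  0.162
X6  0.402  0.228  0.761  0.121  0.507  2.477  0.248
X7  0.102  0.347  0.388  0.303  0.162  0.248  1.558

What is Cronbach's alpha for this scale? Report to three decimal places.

Cronbach's alpha = 0.605

Σσᵢ² = 1.026 + 2.051 + 2.819 + 0.998 + 1.442 + 2.477 + 1.558 = 12.371
Sum of the distinct covariances = 6.662
total variance = 12.371 + 2 × 6.662 = 25.695
α = (k/(k−1))·(1 − Σσᵢ²/total variance) = (7/6)·(1 − 12.371/25.695) = 0.605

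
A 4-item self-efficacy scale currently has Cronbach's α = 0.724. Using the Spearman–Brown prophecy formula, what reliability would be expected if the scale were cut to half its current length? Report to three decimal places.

Length factor m = 1/2
α' = m·α / (1 − (1−m)·α)
   = 1/2 × 0.724 / (1 − (1 − 1/2) × 0.724)
   = 0.3620 / 0.6380 = 0.567

predicted reliability = 0.567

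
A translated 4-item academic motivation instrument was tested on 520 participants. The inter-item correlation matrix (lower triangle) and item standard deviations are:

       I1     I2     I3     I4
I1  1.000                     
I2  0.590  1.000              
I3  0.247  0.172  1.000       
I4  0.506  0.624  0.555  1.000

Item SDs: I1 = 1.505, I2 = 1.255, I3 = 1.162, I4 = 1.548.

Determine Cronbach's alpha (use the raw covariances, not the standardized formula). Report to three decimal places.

Σσ²ᵢ = 1.505² + 1.255² + 1.162² + 1.548² = 7.5866
Covariances σ_ij = r_ij · s_i · s_j:
  σ(I1,I2) = 0.590 × 1.505 × 1.255 = 1.1144
  σ(I1,I3) = 0.247 × 1.505 × 1.162 = 0.4320
  σ(I1,I4) = 0.506 × 1.505 × 1.548 = 1.1788
  σ(I2,I3) = 0.172 × 1.255 × 1.162 = 0.2508
  σ(I2,I4) = 0.624 × 1.255 × 1.548 = 1.2123
  σ(I3,I4) = 0.555 × 1.162 × 1.548 = 0.9983
σ²_T = Σσ²ᵢ + 2·Σσ_ij = 7.5866 + 2 × 5.1866 = 17.9598
α = (4/3)·(1 − 7.5866/17.9598) = 0.770

α = 0.770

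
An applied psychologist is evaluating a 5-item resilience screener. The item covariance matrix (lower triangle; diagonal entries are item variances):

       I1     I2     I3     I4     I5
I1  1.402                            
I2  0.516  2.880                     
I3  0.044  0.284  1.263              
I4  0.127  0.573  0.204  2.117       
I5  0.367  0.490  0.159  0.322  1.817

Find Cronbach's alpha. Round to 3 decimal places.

Σσᵢ² = 1.402 + 2.880 + 1.263 + 2.117 + 1.817 = 9.479
Sum of off-diagonal covariances = 3.086
σ²_T = 9.479 + 2 × 3.086 = 15.651
α = (k/(k−1))·(1 − Σσᵢ²/σ²_T) = (5/4)·(1 − 9.479/15.651) = 0.493

α = 0.493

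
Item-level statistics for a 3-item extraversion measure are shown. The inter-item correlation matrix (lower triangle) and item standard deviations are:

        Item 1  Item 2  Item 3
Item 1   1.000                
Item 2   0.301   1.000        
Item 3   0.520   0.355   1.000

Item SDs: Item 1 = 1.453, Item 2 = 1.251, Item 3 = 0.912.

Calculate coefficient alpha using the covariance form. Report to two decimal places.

Σσ²ᵢ = 1.453² + 1.251² + 0.912² = 4.5080
Covariances σ_ij = r_ij · s_i · s_j:
  σ(Item 1,Item 2) = 0.301 × 1.453 × 1.251 = 0.5471
  σ(Item 1,Item 3) = 0.520 × 1.453 × 0.912 = 0.6891
  σ(Item 2,Item 3) = 0.355 × 1.251 × 0.912 = 0.4050
σ²_T = Σσ²ᵢ + 2·Σσ_ij = 4.5080 + 2 × 1.6412 = 7.7904
α = (3/2)·(1 − 4.5080/7.7904) = 0.63

α = 0.63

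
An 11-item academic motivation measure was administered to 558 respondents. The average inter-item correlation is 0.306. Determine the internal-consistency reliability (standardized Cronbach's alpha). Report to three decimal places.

standardized Cronbach's alpha = 0.829

Standardized α = k·r̄ / (1 + (k−1)·r̄) = 11 × 0.306 / (1 + 10 × 0.306)
  = 3.3660 / 4.0600 = 0.829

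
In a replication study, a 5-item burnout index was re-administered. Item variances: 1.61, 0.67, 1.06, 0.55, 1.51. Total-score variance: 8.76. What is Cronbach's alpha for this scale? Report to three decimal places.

sum of item variances = 1.61 + 0.67 + 1.06 + 0.55 + 1.51 = 5.40
α = (k/(k−1))·(1 − sum of item variances/σ²_T) = (5/4)·(1 − 5.40/8.76) = 0.479

Cronbach's alpha = 0.479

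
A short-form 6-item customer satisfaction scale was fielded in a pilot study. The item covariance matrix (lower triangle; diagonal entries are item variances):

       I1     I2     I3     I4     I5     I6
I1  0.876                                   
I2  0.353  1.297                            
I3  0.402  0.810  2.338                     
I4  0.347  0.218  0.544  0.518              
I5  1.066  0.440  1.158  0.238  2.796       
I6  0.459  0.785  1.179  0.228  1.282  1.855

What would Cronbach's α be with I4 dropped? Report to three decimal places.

α = 0.792

Remaining items: I1, I2, I3, I5, I6 (k = 5).
Σσᵢ² = 0.876 + 1.297 + 2.338 + 2.796 + 1.855 = 9.162
σ²_T = 9.162 + 2 × 7.934 = 25.030
α (item deleted) = (5/4)·(1 − 9.162/25.030) = 0.792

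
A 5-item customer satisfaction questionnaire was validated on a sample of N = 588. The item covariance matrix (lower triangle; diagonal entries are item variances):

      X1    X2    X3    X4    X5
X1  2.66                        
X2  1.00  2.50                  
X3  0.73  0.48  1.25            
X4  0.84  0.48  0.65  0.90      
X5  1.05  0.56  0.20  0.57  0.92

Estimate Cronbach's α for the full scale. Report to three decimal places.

Cronbach's α = 0.768

Σσ²ᵢ = 2.66 + 2.50 + 1.25 + 0.90 + 0.92 = 8.23
Σ_{i<j} σ_ij = 6.56
σ²_total = 8.23 + 2 × 6.56 = 21.35
α = (k/(k−1))·(1 − Σσ²ᵢ/σ²_total) = (5/4)·(1 − 8.23/21.35) = 0.768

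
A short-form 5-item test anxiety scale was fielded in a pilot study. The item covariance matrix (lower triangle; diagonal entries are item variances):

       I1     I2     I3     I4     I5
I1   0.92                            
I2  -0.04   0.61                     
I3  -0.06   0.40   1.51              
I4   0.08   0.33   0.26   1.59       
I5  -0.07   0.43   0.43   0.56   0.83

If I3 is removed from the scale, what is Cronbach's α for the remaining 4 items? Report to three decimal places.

α = 0.527

Remaining items: I1, I2, I4, I5 (k = 4).
Σσᵢ² = 0.92 + 0.61 + 1.59 + 0.83 = 3.95
σ²_T = 3.95 + 2 × 1.29 = 6.53
α (item deleted) = (4/3)·(1 − 3.95/6.53) = 0.527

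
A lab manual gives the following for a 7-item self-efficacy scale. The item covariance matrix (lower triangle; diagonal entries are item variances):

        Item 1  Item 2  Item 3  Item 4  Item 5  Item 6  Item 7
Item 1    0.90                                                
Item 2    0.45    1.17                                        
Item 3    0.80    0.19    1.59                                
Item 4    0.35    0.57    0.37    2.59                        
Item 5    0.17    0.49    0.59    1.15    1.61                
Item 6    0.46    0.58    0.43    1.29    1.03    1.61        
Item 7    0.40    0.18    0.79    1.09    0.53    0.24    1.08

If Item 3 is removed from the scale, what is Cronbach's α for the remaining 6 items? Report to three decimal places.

Remaining items: Item 1, Item 2, Item 4, Item 5, Item 6, Item 7 (k = 6).
Σσᵢ² = 0.90 + 1.17 + 2.59 + 1.61 + 1.61 + 1.08 = 8.96
σ²_T = 8.96 + 2 × 8.98 = 26.92
α (item deleted) = (6/5)·(1 − 8.96/26.92) = 0.801

α = 0.801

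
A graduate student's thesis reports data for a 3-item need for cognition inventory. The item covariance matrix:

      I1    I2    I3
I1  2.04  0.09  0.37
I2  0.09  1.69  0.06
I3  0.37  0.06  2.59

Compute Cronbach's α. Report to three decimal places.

Σσᵢ² = 2.04 + 1.69 + 2.59 = 6.32
Sum of off-diagonal covariances = 0.52
σ²_total = 6.32 + 2 × 0.52 = 7.36
α = (k/(k−1))·(1 − Σσᵢ²/σ²_total) = (3/2)·(1 − 6.32/7.36) = 0.212

Cronbach's α = 0.212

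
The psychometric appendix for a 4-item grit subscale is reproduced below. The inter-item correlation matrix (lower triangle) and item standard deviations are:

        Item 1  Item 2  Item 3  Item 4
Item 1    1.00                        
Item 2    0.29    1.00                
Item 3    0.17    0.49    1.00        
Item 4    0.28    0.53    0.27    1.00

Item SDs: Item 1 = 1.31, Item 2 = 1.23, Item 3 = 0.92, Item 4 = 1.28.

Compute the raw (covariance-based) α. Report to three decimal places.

Σσ²ᵢ = 1.31² + 1.23² + 0.92² + 1.28² = 5.7138
Covariances σ_ij = r_ij · s_i · s_j:
  σ(Item 1,Item 2) = 0.29 × 1.31 × 1.23 = 0.4673
  σ(Item 1,Item 3) = 0.17 × 1.31 × 0.92 = 0.2049
  σ(Item 1,Item 4) = 0.28 × 1.31 × 1.28 = 0.4695
  σ(Item 2,Item 3) = 0.49 × 1.23 × 0.92 = 0.5545
  σ(Item 2,Item 4) = 0.53 × 1.23 × 1.28 = 0.8344
  σ(Item 3,Item 4) = 0.27 × 0.92 × 1.28 = 0.3180
σ²_T = Σσ²ᵢ + 2·Σσ_ij = 5.7138 + 2 × 2.8486 = 11.4110
α = (4/3)·(1 − 5.7138/11.4110) = 0.666

α = 0.666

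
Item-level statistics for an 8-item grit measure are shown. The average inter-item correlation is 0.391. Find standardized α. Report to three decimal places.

α = 0.837

Standardized α = k·r̄ / (1 + (k−1)·r̄) = 8 × 0.391 / (1 + 7 × 0.391)
  = 3.1280 / 3.7370 = 0.837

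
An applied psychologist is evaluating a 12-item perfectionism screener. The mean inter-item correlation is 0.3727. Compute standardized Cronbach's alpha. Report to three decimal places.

standardized Cronbach's alpha = 0.877

Standardized α = k·r̄ / (1 + (k−1)·r̄) = 12 × 0.3727 / (1 + 11 × 0.3727)
  = 4.4724 / 5.0997 = 0.877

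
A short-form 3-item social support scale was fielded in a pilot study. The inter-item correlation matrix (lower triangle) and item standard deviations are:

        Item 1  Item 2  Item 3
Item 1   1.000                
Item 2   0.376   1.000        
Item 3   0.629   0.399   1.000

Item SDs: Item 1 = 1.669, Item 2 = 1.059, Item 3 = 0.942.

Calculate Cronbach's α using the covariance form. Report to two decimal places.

Σσ²ᵢ = 1.669² + 1.059² + 0.942² = 4.7944
Covariances σ_ij = r_ij · s_i · s_j:
  σ(Item 1,Item 2) = 0.376 × 1.669 × 1.059 = 0.6646
  σ(Item 1,Item 3) = 0.629 × 1.669 × 0.942 = 0.9889
  σ(Item 2,Item 3) = 0.399 × 1.059 × 0.942 = 0.3980
σ²_T = Σσ²ᵢ + 2·Σσ_ij = 4.7944 + 2 × 2.0515 = 8.8974
α = (3/2)·(1 − 4.7944/8.8974) = 0.69

Cronbach's α = 0.69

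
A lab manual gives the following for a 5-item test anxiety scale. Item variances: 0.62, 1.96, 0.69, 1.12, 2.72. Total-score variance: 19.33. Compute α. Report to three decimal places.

Σσᵢ² = 0.62 + 1.96 + 0.69 + 1.12 + 2.72 = 7.11
α = (k/(k−1))·(1 − Σσᵢ²/σ²_T) = (5/4)·(1 − 7.11/19.33) = 0.790

α = 0.790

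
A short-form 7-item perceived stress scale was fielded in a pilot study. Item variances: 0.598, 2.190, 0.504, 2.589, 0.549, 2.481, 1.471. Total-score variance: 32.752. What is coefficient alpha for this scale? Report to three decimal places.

Σσ²ᵢ = 0.598 + 2.190 + 0.504 + 2.589 + 0.549 + 2.481 + 1.471 = 10.382
α = (k/(k−1))·(1 − Σσ²ᵢ/σ²_total) = (7/6)·(1 − 10.382/32.752) = 0.797

α = 0.797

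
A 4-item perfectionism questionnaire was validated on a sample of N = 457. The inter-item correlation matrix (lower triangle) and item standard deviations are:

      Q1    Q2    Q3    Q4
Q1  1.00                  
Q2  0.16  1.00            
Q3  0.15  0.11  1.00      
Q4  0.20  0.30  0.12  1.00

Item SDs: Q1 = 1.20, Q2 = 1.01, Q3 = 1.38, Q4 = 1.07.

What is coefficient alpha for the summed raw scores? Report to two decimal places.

α = 0.44

Σσ²ᵢ = 1.20² + 1.01² + 1.38² + 1.07² = 5.5094
Covariances σ_ij = r_ij · s_i · s_j:
  σ(Q1,Q2) = 0.16 × 1.20 × 1.01 = 0.1939
  σ(Q1,Q3) = 0.15 × 1.20 × 1.38 = 0.2484
  σ(Q1,Q4) = 0.20 × 1.20 × 1.07 = 0.2568
  σ(Q2,Q3) = 0.11 × 1.01 × 1.38 = 0.1533
  σ(Q2,Q4) = 0.30 × 1.01 × 1.07 = 0.3242
  σ(Q3,Q4) = 0.12 × 1.38 × 1.07 = 0.1772
σ²_T = Σσ²ᵢ + 2·Σσ_ij = 5.5094 + 2 × 1.3538 = 8.2170
α = (4/3)·(1 − 5.5094/8.2170) = 0.44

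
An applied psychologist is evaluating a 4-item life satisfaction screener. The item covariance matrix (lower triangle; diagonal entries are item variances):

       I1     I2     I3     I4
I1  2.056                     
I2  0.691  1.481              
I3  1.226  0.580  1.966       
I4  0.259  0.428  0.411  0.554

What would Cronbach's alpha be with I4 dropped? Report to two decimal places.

Cronbach's alpha = 0.71

Remaining items: I1, I2, I3 (k = 3).
Σσᵢ² = 2.056 + 1.481 + 1.966 = 5.503
Var(T) = 5.503 + 2 × 2.497 = 10.497
α (item deleted) = (3/2)·(1 − 5.503/10.497) = 0.71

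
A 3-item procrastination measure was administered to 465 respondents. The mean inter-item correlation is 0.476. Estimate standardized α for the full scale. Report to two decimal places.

standardized α = 0.73

Standardized α = k·r̄ / (1 + (k−1)·r̄) = 3 × 0.476 / (1 + 2 × 0.476)
  = 1.4280 / 1.9520 = 0.73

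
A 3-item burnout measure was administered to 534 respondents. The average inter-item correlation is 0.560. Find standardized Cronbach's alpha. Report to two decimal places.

Standardized α = k·r̄ / (1 + (k−1)·r̄) = 3 × 0.560 / (1 + 2 × 0.560)
  = 1.6800 / 2.1200 = 0.79

standardized Cronbach's alpha = 0.79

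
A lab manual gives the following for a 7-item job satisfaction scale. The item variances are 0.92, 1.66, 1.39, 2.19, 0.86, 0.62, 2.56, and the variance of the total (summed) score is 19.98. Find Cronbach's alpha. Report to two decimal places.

ΣVar(i) = 0.92 + 1.66 + 1.39 + 2.19 + 0.86 + 0.62 + 2.56 = 10.20
α = (k/(k−1))·(1 − ΣVar(i)/σ²_total) = (7/6)·(1 − 10.20/19.98) = 0.57

Cronbach's alpha = 0.57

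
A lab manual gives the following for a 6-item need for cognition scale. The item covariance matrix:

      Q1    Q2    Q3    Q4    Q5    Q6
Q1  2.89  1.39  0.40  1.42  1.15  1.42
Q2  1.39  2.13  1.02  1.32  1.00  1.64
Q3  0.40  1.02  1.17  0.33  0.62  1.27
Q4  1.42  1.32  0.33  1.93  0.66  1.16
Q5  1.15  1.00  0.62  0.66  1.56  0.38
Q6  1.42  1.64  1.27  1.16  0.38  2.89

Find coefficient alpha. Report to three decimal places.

coefficient alpha = 0.849

Σσᵢ² = 2.89 + 2.13 + 1.17 + 1.93 + 1.56 + 2.89 = 12.57
Sum of off-diagonal covariances = 15.18
σ²_T = 12.57 + 2 × 15.18 = 42.93
α = (k/(k−1))·(1 − Σσᵢ²/σ²_T) = (6/5)·(1 − 12.57/42.93) = 0.849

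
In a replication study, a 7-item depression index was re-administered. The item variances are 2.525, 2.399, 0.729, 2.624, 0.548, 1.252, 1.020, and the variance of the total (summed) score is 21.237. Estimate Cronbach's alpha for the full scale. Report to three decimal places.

Σσ²ᵢ = 2.525 + 2.399 + 0.729 + 2.624 + 0.548 + 1.252 + 1.020 = 11.097
α = (k/(k−1))·(1 − Σσ²ᵢ/total variance) = (7/6)·(1 − 11.097/21.237) = 0.557

α = 0.557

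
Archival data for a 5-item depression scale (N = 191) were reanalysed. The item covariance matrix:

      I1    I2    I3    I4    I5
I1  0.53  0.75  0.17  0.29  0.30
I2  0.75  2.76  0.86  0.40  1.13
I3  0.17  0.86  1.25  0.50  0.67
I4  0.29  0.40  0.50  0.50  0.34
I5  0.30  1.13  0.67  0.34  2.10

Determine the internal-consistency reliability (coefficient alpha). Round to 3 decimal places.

sum of item variances = 0.53 + 2.76 + 1.25 + 0.50 + 2.10 = 7.14
Σ_{i<j} σ_ij = 5.41
σ²_total = 7.14 + 2 × 5.41 = 17.96
α = (k/(k−1))·(1 − sum of item variances/σ²_total) = (5/4)·(1 − 7.14/17.96) = 0.753

coefficient alpha = 0.753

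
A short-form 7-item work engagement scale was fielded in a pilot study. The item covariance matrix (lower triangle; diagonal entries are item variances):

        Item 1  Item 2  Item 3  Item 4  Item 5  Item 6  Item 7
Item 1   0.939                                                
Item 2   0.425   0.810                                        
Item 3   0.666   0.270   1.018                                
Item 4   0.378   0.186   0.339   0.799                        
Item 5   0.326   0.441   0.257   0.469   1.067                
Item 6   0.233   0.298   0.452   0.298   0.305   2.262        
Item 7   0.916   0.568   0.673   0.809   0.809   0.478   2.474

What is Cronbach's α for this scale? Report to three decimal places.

α = 0.784

sum of item variances = 0.939 + 0.810 + 1.018 + 0.799 + 1.067 + 2.262 + 2.474 = 9.369
Sum of off-diagonal covariances = 9.596
σ²_T = 9.369 + 2 × 9.596 = 28.561
α = (k/(k−1))·(1 − sum of item variances/σ²_T) = (7/6)·(1 − 9.369/28.561) = 0.784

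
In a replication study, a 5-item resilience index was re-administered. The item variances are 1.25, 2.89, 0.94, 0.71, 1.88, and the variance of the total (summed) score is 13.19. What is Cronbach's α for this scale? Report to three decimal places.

ΣVar(i) = 1.25 + 2.89 + 0.94 + 0.71 + 1.88 = 7.67
α = (k/(k−1))·(1 − ΣVar(i)/σ²_total) = (5/4)·(1 − 7.67/13.19) = 0.523

Cronbach's α = 0.523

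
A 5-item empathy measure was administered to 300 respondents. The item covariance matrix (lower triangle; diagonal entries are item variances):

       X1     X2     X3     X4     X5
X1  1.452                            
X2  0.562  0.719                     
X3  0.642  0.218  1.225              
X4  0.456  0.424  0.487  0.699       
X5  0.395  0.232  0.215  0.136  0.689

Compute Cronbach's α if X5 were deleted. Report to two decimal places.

Remaining items: X1, X2, X3, X4 (k = 4).
sum of item variances = 1.452 + 0.719 + 1.225 + 0.699 = 4.095
Var(T) = 4.095 + 2 × 2.789 = 9.673
α (item deleted) = (4/3)·(1 − 4.095/9.673) = 0.77

Cronbach's α = 0.77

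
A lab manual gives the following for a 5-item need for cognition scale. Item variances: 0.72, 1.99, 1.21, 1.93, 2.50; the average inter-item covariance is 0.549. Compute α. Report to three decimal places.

α = 0.710

ΣVar(i) = 0.72 + 1.99 + 1.21 + 1.93 + 2.50 = 8.35
Sum of the 10 distinct covariances = 10 × 0.549 = 5.490
σ²_total = ΣVar(i) + 2·Σcov = 8.35 + 2 × 5.490 = 19.330
α = (5/4)·(1 − 8.35/19.330) = 0.710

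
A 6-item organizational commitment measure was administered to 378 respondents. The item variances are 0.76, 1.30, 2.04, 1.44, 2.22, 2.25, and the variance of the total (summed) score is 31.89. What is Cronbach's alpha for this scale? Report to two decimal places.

Cronbach's alpha = 0.82

Σσᵢ² = 0.76 + 1.30 + 2.04 + 1.44 + 2.22 + 2.25 = 10.01
α = (k/(k−1))·(1 − Σσᵢ²/σ²_total) = (6/5)·(1 − 10.01/31.89) = 0.82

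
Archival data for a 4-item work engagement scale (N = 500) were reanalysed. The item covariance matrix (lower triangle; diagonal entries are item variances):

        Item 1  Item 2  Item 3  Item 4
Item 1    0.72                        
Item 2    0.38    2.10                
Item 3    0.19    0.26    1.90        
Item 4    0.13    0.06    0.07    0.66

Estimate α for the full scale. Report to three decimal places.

α = 0.384

Σσᵢ² = 0.72 + 2.10 + 1.90 + 0.66 = 5.38
Σ_{i<j} σ_ij = 1.09
total variance = 5.38 + 2 × 1.09 = 7.56
α = (k/(k−1))·(1 − Σσᵢ²/total variance) = (4/3)·(1 − 5.38/7.56) = 0.384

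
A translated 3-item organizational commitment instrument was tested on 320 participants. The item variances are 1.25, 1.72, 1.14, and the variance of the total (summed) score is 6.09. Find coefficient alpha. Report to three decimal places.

Σσ²ᵢ = 1.25 + 1.72 + 1.14 = 4.11
α = (k/(k−1))·(1 − Σσ²ᵢ/σ²_total) = (3/2)·(1 − 4.11/6.09) = 0.488

α = 0.488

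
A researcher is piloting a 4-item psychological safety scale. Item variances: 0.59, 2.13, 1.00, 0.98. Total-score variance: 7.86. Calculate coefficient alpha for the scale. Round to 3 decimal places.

Σσᵢ² = 0.59 + 2.13 + 1.00 + 0.98 = 4.70
α = (k/(k−1))·(1 − Σσᵢ²/σ²_total) = (4/3)·(1 − 4.70/7.86) = 0.536

coefficient alpha = 0.536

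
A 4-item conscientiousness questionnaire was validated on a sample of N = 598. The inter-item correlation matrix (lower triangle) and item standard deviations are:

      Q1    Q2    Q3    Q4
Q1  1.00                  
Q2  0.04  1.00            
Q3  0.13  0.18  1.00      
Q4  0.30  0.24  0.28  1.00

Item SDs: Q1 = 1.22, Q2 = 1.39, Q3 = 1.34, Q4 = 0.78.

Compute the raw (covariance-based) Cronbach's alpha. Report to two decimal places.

Σσ²ᵢ = 1.22² + 1.39² + 1.34² + 0.78² = 5.8245
Covariances σ_ij = r_ij · s_i · s_j:
  σ(Q1,Q2) = 0.04 × 1.22 × 1.39 = 0.0678
  σ(Q1,Q3) = 0.13 × 1.22 × 1.34 = 0.2125
  σ(Q1,Q4) = 0.30 × 1.22 × 0.78 = 0.2855
  σ(Q2,Q3) = 0.18 × 1.39 × 1.34 = 0.3353
  σ(Q2,Q4) = 0.24 × 1.39 × 0.78 = 0.2602
  σ(Q3,Q4) = 0.28 × 1.34 × 0.78 = 0.2927
σ²_T = Σσ²ᵢ + 2·Σσ_ij = 5.8245 + 2 × 1.4540 = 8.7325
α = (4/3)·(1 − 5.8245/8.7325) = 0.44

α = 0.44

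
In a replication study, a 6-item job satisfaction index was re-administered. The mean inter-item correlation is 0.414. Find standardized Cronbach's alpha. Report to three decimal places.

Standardized α = k·r̄ / (1 + (k−1)·r̄) = 6 × 0.414 / (1 + 5 × 0.414)
  = 2.4840 / 3.0700 = 0.809

standardized Cronbach's alpha = 0.809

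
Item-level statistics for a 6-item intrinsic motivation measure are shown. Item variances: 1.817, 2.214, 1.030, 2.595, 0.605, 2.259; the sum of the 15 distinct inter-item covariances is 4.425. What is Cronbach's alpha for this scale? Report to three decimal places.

sum of item variances = 1.817 + 2.214 + 1.030 + 2.595 + 0.605 + 2.259 = 10.520
Sum of distinct covariances = 4.425
σ²_T = sum of item variances + 2·Σcov = 10.520 + 2 × 4.425 = 19.370
α = (6/5)·(1 − 10.520/19.370) = 0.548

α = 0.548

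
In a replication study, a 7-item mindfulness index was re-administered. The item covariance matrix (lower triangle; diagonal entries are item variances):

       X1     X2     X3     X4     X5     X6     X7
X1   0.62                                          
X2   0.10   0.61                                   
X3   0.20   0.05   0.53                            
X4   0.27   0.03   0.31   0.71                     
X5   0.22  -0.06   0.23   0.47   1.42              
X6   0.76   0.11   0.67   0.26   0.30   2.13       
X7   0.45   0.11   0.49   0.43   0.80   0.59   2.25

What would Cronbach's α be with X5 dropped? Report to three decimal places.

α = 0.702

Remaining items: X1, X2, X3, X4, X6, X7 (k = 6).
ΣVar(i) = 0.62 + 0.61 + 0.53 + 0.71 + 2.13 + 2.25 = 6.85
total variance = 6.85 + 2 × 4.83 = 16.51
α (item deleted) = (6/5)·(1 − 6.85/16.51) = 0.702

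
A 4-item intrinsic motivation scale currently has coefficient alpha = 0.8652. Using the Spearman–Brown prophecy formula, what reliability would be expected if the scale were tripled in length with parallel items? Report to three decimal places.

predicted reliability = 0.951

Length factor m = 3
α' = m·α / (1 + (m−1)·α)
   = 3 × 0.8652 / (1 + (3 − 1) × 0.8652)
   = 2.5956 / 2.7304 = 0.951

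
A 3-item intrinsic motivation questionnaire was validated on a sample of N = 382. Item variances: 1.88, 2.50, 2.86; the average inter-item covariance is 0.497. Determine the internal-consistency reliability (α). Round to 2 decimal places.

Σσᵢ² = 1.88 + 2.50 + 2.86 = 7.24
Sum of the 3 distinct covariances = 3 × 0.497 = 1.491
Var(T) = Σσᵢ² + 2·Σcov = 7.24 + 2 × 1.491 = 10.222
α = (3/2)·(1 − 7.24/10.222) = 0.44

α = 0.44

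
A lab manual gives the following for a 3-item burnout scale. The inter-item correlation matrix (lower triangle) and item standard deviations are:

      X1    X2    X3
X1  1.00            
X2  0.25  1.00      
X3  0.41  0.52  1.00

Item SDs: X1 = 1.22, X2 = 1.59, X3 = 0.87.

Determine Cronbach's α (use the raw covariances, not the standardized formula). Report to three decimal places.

α = 0.611

Σσ²ᵢ = 1.22² + 1.59² + 0.87² = 4.7734
Covariances σ_ij = r_ij · s_i · s_j:
  σ(X1,X2) = 0.25 × 1.22 × 1.59 = 0.4849
  σ(X1,X3) = 0.41 × 1.22 × 0.87 = 0.4352
  σ(X2,X3) = 0.52 × 1.59 × 0.87 = 0.7193
σ²_T = Σσ²ᵢ + 2·Σσ_ij = 4.7734 + 2 × 1.6394 = 8.0522
α = (3/2)·(1 − 4.7734/8.0522) = 0.611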